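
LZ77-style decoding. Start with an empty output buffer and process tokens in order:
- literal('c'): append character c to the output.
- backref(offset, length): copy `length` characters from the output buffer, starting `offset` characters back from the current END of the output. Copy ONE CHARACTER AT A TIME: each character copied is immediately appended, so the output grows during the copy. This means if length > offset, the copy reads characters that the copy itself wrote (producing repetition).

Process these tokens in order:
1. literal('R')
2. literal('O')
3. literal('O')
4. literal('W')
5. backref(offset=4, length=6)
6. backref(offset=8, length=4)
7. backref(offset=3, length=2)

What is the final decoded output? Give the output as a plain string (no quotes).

Token 1: literal('R'). Output: "R"
Token 2: literal('O'). Output: "RO"
Token 3: literal('O'). Output: "ROO"
Token 4: literal('W'). Output: "ROOW"
Token 5: backref(off=4, len=6) (overlapping!). Copied 'ROOWRO' from pos 0. Output: "ROOWROOWRO"
Token 6: backref(off=8, len=4). Copied 'OWRO' from pos 2. Output: "ROOWROOWROOWRO"
Token 7: backref(off=3, len=2). Copied 'WR' from pos 11. Output: "ROOWROOWROOWROWR"

Answer: ROOWROOWROOWROWR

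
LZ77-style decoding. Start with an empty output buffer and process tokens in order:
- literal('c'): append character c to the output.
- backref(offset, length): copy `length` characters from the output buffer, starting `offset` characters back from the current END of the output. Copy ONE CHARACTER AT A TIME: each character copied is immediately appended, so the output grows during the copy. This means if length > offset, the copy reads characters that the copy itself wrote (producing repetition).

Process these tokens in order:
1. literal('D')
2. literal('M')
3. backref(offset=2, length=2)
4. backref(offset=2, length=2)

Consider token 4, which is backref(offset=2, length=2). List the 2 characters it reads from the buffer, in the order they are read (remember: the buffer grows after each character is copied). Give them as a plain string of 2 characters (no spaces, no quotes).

Answer: DM

Derivation:
Token 1: literal('D'). Output: "D"
Token 2: literal('M'). Output: "DM"
Token 3: backref(off=2, len=2). Copied 'DM' from pos 0. Output: "DMDM"
Token 4: backref(off=2, len=2). Buffer before: "DMDM" (len 4)
  byte 1: read out[2]='D', append. Buffer now: "DMDMD"
  byte 2: read out[3]='M', append. Buffer now: "DMDMDM"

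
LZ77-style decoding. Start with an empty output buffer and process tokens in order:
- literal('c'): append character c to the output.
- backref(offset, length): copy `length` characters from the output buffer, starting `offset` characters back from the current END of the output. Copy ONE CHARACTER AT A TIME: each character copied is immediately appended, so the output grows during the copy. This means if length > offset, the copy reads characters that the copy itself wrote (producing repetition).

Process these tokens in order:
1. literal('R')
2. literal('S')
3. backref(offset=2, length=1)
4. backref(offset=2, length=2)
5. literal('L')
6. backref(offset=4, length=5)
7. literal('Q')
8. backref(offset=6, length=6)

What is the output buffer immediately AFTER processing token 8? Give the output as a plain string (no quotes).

Answer: RSRSRLRSRLRQRSRLRQ

Derivation:
Token 1: literal('R'). Output: "R"
Token 2: literal('S'). Output: "RS"
Token 3: backref(off=2, len=1). Copied 'R' from pos 0. Output: "RSR"
Token 4: backref(off=2, len=2). Copied 'SR' from pos 1. Output: "RSRSR"
Token 5: literal('L'). Output: "RSRSRL"
Token 6: backref(off=4, len=5) (overlapping!). Copied 'RSRLR' from pos 2. Output: "RSRSRLRSRLR"
Token 7: literal('Q'). Output: "RSRSRLRSRLRQ"
Token 8: backref(off=6, len=6). Copied 'RSRLRQ' from pos 6. Output: "RSRSRLRSRLRQRSRLRQ"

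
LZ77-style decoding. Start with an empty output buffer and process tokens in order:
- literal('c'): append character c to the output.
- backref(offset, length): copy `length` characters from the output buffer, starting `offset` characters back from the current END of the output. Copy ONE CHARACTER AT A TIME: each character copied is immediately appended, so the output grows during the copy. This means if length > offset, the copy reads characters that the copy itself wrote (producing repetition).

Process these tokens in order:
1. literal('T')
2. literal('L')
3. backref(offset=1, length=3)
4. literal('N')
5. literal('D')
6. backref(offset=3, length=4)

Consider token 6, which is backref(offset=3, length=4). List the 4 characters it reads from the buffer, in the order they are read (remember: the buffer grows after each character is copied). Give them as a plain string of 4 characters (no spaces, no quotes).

Token 1: literal('T'). Output: "T"
Token 2: literal('L'). Output: "TL"
Token 3: backref(off=1, len=3) (overlapping!). Copied 'LLL' from pos 1. Output: "TLLLL"
Token 4: literal('N'). Output: "TLLLLN"
Token 5: literal('D'). Output: "TLLLLND"
Token 6: backref(off=3, len=4). Buffer before: "TLLLLND" (len 7)
  byte 1: read out[4]='L', append. Buffer now: "TLLLLNDL"
  byte 2: read out[5]='N', append. Buffer now: "TLLLLNDLN"
  byte 3: read out[6]='D', append. Buffer now: "TLLLLNDLND"
  byte 4: read out[7]='L', append. Buffer now: "TLLLLNDLNDL"

Answer: LNDL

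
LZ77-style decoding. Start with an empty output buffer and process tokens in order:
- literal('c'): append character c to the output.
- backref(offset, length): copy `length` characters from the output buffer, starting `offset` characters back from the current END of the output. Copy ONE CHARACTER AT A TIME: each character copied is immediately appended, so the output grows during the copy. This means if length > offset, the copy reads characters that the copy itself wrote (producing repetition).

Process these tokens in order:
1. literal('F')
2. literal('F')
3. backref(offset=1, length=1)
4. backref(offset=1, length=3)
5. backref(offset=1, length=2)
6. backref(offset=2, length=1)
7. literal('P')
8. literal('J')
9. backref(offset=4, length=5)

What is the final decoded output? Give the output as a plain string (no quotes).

Answer: FFFFFFFFFPJFFPJF

Derivation:
Token 1: literal('F'). Output: "F"
Token 2: literal('F'). Output: "FF"
Token 3: backref(off=1, len=1). Copied 'F' from pos 1. Output: "FFF"
Token 4: backref(off=1, len=3) (overlapping!). Copied 'FFF' from pos 2. Output: "FFFFFF"
Token 5: backref(off=1, len=2) (overlapping!). Copied 'FF' from pos 5. Output: "FFFFFFFF"
Token 6: backref(off=2, len=1). Copied 'F' from pos 6. Output: "FFFFFFFFF"
Token 7: literal('P'). Output: "FFFFFFFFFP"
Token 8: literal('J'). Output: "FFFFFFFFFPJ"
Token 9: backref(off=4, len=5) (overlapping!). Copied 'FFPJF' from pos 7. Output: "FFFFFFFFFPJFFPJF"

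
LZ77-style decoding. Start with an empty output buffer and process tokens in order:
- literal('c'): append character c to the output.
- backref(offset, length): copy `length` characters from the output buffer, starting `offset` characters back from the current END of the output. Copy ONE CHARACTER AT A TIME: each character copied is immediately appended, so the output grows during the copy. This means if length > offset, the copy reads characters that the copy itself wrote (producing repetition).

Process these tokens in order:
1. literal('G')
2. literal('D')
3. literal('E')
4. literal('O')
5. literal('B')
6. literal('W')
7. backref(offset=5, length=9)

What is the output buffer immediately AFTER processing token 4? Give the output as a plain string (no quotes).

Token 1: literal('G'). Output: "G"
Token 2: literal('D'). Output: "GD"
Token 3: literal('E'). Output: "GDE"
Token 4: literal('O'). Output: "GDEO"

Answer: GDEO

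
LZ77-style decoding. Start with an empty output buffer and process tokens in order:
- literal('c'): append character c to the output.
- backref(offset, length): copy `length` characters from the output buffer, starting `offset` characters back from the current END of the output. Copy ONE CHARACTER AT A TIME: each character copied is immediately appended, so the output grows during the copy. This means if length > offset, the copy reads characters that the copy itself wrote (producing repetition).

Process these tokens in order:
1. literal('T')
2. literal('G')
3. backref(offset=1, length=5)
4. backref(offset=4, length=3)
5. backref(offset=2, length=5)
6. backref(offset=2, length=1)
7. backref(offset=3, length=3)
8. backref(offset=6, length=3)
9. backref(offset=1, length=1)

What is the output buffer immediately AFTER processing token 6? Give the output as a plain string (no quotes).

Token 1: literal('T'). Output: "T"
Token 2: literal('G'). Output: "TG"
Token 3: backref(off=1, len=5) (overlapping!). Copied 'GGGGG' from pos 1. Output: "TGGGGGG"
Token 4: backref(off=4, len=3). Copied 'GGG' from pos 3. Output: "TGGGGGGGGG"
Token 5: backref(off=2, len=5) (overlapping!). Copied 'GGGGG' from pos 8. Output: "TGGGGGGGGGGGGGG"
Token 6: backref(off=2, len=1). Copied 'G' from pos 13. Output: "TGGGGGGGGGGGGGGG"

Answer: TGGGGGGGGGGGGGGG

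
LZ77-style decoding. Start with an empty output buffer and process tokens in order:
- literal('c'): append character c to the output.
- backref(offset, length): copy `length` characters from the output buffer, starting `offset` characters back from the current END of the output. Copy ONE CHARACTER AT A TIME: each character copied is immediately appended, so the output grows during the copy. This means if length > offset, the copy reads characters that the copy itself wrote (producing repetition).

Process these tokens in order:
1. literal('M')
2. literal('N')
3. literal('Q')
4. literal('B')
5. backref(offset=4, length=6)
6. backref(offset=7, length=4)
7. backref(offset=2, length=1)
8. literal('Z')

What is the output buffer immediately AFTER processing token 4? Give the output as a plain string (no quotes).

Answer: MNQB

Derivation:
Token 1: literal('M'). Output: "M"
Token 2: literal('N'). Output: "MN"
Token 3: literal('Q'). Output: "MNQ"
Token 4: literal('B'). Output: "MNQB"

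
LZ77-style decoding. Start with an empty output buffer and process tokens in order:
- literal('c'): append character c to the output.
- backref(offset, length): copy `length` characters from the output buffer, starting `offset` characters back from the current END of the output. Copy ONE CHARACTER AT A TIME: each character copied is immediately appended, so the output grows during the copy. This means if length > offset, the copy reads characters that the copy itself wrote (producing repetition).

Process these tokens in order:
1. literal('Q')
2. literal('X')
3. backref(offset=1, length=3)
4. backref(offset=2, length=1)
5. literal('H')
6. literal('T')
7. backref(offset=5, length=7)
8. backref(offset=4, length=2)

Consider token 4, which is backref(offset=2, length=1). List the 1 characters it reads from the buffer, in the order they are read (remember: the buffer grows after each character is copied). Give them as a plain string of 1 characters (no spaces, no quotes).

Answer: X

Derivation:
Token 1: literal('Q'). Output: "Q"
Token 2: literal('X'). Output: "QX"
Token 3: backref(off=1, len=3) (overlapping!). Copied 'XXX' from pos 1. Output: "QXXXX"
Token 4: backref(off=2, len=1). Buffer before: "QXXXX" (len 5)
  byte 1: read out[3]='X', append. Buffer now: "QXXXXX"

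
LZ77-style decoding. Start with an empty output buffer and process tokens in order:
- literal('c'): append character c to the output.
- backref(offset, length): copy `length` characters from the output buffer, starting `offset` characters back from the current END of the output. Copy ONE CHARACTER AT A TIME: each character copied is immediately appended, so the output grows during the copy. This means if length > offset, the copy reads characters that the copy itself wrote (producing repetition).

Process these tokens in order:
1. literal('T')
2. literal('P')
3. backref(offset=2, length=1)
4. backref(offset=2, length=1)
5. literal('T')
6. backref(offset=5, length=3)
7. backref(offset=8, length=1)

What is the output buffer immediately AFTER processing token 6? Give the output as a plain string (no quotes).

Answer: TPTPTTPT

Derivation:
Token 1: literal('T'). Output: "T"
Token 2: literal('P'). Output: "TP"
Token 3: backref(off=2, len=1). Copied 'T' from pos 0. Output: "TPT"
Token 4: backref(off=2, len=1). Copied 'P' from pos 1. Output: "TPTP"
Token 5: literal('T'). Output: "TPTPT"
Token 6: backref(off=5, len=3). Copied 'TPT' from pos 0. Output: "TPTPTTPT"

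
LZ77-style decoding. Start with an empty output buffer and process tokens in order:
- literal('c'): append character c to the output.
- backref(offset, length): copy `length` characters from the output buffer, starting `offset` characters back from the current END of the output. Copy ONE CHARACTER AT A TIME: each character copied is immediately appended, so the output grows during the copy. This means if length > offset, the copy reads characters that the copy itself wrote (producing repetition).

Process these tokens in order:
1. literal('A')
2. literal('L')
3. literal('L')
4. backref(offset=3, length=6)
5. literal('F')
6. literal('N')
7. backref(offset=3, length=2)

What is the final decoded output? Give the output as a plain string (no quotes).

Answer: ALLALLALLFNLF

Derivation:
Token 1: literal('A'). Output: "A"
Token 2: literal('L'). Output: "AL"
Token 3: literal('L'). Output: "ALL"
Token 4: backref(off=3, len=6) (overlapping!). Copied 'ALLALL' from pos 0. Output: "ALLALLALL"
Token 5: literal('F'). Output: "ALLALLALLF"
Token 6: literal('N'). Output: "ALLALLALLFN"
Token 7: backref(off=3, len=2). Copied 'LF' from pos 8. Output: "ALLALLALLFNLF"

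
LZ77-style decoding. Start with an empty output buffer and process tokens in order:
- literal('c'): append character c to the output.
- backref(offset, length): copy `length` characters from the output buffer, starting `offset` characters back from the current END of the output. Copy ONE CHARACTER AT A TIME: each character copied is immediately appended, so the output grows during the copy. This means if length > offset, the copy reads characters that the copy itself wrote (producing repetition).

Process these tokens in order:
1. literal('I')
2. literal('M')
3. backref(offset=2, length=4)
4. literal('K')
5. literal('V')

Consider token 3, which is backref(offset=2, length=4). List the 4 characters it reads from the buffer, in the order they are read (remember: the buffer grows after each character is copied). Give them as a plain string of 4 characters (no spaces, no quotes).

Answer: IMIM

Derivation:
Token 1: literal('I'). Output: "I"
Token 2: literal('M'). Output: "IM"
Token 3: backref(off=2, len=4). Buffer before: "IM" (len 2)
  byte 1: read out[0]='I', append. Buffer now: "IMI"
  byte 2: read out[1]='M', append. Buffer now: "IMIM"
  byte 3: read out[2]='I', append. Buffer now: "IMIMI"
  byte 4: read out[3]='M', append. Buffer now: "IMIMIM"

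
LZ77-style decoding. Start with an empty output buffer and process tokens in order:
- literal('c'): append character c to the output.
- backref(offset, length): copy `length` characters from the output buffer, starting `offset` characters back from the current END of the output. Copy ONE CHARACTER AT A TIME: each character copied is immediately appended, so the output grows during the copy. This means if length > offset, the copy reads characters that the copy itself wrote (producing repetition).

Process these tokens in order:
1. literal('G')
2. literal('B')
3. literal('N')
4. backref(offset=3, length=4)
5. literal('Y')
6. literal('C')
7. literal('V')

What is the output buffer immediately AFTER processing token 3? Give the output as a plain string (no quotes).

Answer: GBN

Derivation:
Token 1: literal('G'). Output: "G"
Token 2: literal('B'). Output: "GB"
Token 3: literal('N'). Output: "GBN"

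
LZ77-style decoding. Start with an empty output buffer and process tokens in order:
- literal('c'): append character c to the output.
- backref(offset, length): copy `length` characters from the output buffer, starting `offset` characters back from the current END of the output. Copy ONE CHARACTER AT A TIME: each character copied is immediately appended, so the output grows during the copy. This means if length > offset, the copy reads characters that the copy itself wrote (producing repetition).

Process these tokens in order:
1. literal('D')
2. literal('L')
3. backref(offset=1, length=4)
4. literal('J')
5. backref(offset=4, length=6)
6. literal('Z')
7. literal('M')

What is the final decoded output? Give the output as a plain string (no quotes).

Answer: DLLLLLJLLLJLLZM

Derivation:
Token 1: literal('D'). Output: "D"
Token 2: literal('L'). Output: "DL"
Token 3: backref(off=1, len=4) (overlapping!). Copied 'LLLL' from pos 1. Output: "DLLLLL"
Token 4: literal('J'). Output: "DLLLLLJ"
Token 5: backref(off=4, len=6) (overlapping!). Copied 'LLLJLL' from pos 3. Output: "DLLLLLJLLLJLL"
Token 6: literal('Z'). Output: "DLLLLLJLLLJLLZ"
Token 7: literal('M'). Output: "DLLLLLJLLLJLLZM"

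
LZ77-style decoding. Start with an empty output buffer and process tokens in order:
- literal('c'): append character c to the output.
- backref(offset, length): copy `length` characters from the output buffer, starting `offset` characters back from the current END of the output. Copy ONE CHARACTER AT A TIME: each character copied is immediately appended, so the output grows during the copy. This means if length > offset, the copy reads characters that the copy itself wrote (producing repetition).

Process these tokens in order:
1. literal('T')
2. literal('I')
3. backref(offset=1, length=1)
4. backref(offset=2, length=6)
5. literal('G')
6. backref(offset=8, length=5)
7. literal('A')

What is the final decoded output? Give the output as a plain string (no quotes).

Answer: TIIIIIIIIGIIIIIA

Derivation:
Token 1: literal('T'). Output: "T"
Token 2: literal('I'). Output: "TI"
Token 3: backref(off=1, len=1). Copied 'I' from pos 1. Output: "TII"
Token 4: backref(off=2, len=6) (overlapping!). Copied 'IIIIII' from pos 1. Output: "TIIIIIIII"
Token 5: literal('G'). Output: "TIIIIIIIIG"
Token 6: backref(off=8, len=5). Copied 'IIIII' from pos 2. Output: "TIIIIIIIIGIIIII"
Token 7: literal('A'). Output: "TIIIIIIIIGIIIIIA"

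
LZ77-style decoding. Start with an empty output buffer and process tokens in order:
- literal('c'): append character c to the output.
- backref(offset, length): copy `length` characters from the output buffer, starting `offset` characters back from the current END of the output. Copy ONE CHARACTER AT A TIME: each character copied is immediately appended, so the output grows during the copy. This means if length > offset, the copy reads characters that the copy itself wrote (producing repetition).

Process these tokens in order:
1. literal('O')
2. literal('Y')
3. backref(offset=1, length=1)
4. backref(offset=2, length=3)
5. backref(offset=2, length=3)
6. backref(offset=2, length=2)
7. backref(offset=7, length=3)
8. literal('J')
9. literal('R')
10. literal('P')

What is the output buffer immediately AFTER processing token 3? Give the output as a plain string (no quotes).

Token 1: literal('O'). Output: "O"
Token 2: literal('Y'). Output: "OY"
Token 3: backref(off=1, len=1). Copied 'Y' from pos 1. Output: "OYY"

Answer: OYY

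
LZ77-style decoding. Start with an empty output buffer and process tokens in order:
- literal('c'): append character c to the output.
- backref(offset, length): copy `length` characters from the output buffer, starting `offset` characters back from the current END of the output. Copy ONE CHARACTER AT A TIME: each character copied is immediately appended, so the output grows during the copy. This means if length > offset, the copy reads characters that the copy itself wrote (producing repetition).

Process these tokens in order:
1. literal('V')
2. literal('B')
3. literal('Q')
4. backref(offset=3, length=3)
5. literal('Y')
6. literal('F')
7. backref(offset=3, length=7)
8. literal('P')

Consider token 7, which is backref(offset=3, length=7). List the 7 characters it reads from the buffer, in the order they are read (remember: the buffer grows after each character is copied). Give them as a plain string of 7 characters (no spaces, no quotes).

Token 1: literal('V'). Output: "V"
Token 2: literal('B'). Output: "VB"
Token 3: literal('Q'). Output: "VBQ"
Token 4: backref(off=3, len=3). Copied 'VBQ' from pos 0. Output: "VBQVBQ"
Token 5: literal('Y'). Output: "VBQVBQY"
Token 6: literal('F'). Output: "VBQVBQYF"
Token 7: backref(off=3, len=7). Buffer before: "VBQVBQYF" (len 8)
  byte 1: read out[5]='Q', append. Buffer now: "VBQVBQYFQ"
  byte 2: read out[6]='Y', append. Buffer now: "VBQVBQYFQY"
  byte 3: read out[7]='F', append. Buffer now: "VBQVBQYFQYF"
  byte 4: read out[8]='Q', append. Buffer now: "VBQVBQYFQYFQ"
  byte 5: read out[9]='Y', append. Buffer now: "VBQVBQYFQYFQY"
  byte 6: read out[10]='F', append. Buffer now: "VBQVBQYFQYFQYF"
  byte 7: read out[11]='Q', append. Buffer now: "VBQVBQYFQYFQYFQ"

Answer: QYFQYFQ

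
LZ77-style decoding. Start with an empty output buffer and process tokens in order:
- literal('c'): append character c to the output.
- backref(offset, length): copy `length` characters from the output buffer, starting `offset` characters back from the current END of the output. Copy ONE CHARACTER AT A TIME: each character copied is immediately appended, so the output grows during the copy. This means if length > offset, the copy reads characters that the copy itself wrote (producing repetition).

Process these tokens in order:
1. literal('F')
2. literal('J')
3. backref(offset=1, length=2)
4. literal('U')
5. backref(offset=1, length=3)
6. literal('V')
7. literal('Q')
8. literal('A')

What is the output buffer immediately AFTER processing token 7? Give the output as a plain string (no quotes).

Answer: FJJJUUUUVQ

Derivation:
Token 1: literal('F'). Output: "F"
Token 2: literal('J'). Output: "FJ"
Token 3: backref(off=1, len=2) (overlapping!). Copied 'JJ' from pos 1. Output: "FJJJ"
Token 4: literal('U'). Output: "FJJJU"
Token 5: backref(off=1, len=3) (overlapping!). Copied 'UUU' from pos 4. Output: "FJJJUUUU"
Token 6: literal('V'). Output: "FJJJUUUUV"
Token 7: literal('Q'). Output: "FJJJUUUUVQ"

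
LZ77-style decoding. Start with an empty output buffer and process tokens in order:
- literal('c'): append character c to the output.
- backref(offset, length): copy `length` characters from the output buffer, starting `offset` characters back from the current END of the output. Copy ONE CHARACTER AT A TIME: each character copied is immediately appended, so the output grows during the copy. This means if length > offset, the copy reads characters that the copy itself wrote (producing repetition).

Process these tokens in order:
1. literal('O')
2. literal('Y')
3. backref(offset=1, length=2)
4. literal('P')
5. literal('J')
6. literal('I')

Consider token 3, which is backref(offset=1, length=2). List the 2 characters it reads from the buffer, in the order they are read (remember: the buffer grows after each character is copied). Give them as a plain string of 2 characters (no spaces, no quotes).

Answer: YY

Derivation:
Token 1: literal('O'). Output: "O"
Token 2: literal('Y'). Output: "OY"
Token 3: backref(off=1, len=2). Buffer before: "OY" (len 2)
  byte 1: read out[1]='Y', append. Buffer now: "OYY"
  byte 2: read out[2]='Y', append. Buffer now: "OYYY"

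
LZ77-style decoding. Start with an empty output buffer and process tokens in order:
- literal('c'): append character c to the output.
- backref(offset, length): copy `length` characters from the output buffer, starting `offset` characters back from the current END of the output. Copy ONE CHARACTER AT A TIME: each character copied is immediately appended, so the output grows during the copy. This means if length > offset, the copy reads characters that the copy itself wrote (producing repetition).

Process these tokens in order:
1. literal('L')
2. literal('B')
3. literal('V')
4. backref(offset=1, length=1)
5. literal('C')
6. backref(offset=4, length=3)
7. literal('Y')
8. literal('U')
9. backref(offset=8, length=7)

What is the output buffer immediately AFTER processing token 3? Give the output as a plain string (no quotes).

Token 1: literal('L'). Output: "L"
Token 2: literal('B'). Output: "LB"
Token 3: literal('V'). Output: "LBV"

Answer: LBV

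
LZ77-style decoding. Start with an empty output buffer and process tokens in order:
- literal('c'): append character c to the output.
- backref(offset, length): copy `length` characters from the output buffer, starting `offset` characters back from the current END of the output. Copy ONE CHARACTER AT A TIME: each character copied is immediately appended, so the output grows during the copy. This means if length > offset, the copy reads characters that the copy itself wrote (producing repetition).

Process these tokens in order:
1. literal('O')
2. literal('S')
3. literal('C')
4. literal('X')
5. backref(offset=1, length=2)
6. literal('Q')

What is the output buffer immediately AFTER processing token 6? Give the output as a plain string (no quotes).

Token 1: literal('O'). Output: "O"
Token 2: literal('S'). Output: "OS"
Token 3: literal('C'). Output: "OSC"
Token 4: literal('X'). Output: "OSCX"
Token 5: backref(off=1, len=2) (overlapping!). Copied 'XX' from pos 3. Output: "OSCXXX"
Token 6: literal('Q'). Output: "OSCXXXQ"

Answer: OSCXXXQ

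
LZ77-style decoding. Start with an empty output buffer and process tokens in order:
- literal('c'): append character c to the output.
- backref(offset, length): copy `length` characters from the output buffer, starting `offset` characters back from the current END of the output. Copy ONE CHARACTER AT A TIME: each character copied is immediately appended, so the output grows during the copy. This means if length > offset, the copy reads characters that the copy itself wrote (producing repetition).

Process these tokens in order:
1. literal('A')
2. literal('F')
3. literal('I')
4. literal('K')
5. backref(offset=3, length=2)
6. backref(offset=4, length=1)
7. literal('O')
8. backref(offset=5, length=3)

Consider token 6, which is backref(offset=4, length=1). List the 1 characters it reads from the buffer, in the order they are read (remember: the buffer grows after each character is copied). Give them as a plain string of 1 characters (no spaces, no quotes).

Token 1: literal('A'). Output: "A"
Token 2: literal('F'). Output: "AF"
Token 3: literal('I'). Output: "AFI"
Token 4: literal('K'). Output: "AFIK"
Token 5: backref(off=3, len=2). Copied 'FI' from pos 1. Output: "AFIKFI"
Token 6: backref(off=4, len=1). Buffer before: "AFIKFI" (len 6)
  byte 1: read out[2]='I', append. Buffer now: "AFIKFII"

Answer: I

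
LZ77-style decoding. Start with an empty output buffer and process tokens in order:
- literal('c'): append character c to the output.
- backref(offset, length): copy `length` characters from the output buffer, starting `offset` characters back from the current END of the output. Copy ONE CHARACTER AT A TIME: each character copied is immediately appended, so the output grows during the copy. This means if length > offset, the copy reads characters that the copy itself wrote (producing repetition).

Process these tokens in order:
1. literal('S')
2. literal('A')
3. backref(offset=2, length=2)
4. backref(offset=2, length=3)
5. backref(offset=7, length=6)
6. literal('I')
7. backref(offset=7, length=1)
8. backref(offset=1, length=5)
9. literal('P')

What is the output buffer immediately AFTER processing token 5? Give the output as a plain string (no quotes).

Token 1: literal('S'). Output: "S"
Token 2: literal('A'). Output: "SA"
Token 3: backref(off=2, len=2). Copied 'SA' from pos 0. Output: "SASA"
Token 4: backref(off=2, len=3) (overlapping!). Copied 'SAS' from pos 2. Output: "SASASAS"
Token 5: backref(off=7, len=6). Copied 'SASASA' from pos 0. Output: "SASASASSASASA"

Answer: SASASASSASASA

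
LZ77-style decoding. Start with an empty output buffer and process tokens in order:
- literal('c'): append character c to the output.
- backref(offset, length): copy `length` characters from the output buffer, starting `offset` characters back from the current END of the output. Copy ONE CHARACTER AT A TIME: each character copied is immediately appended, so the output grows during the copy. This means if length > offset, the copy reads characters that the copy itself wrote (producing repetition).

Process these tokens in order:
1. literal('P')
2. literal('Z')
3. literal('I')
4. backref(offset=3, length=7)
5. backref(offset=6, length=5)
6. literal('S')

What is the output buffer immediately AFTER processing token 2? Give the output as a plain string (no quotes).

Answer: PZ

Derivation:
Token 1: literal('P'). Output: "P"
Token 2: literal('Z'). Output: "PZ"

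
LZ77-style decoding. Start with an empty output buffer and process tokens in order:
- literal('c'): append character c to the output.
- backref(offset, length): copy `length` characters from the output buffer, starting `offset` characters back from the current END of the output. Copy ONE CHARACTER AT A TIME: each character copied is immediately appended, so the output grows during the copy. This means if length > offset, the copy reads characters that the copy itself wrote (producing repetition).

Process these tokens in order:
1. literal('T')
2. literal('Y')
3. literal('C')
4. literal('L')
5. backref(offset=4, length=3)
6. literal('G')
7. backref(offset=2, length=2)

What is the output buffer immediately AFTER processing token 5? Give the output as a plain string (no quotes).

Token 1: literal('T'). Output: "T"
Token 2: literal('Y'). Output: "TY"
Token 3: literal('C'). Output: "TYC"
Token 4: literal('L'). Output: "TYCL"
Token 5: backref(off=4, len=3). Copied 'TYC' from pos 0. Output: "TYCLTYC"

Answer: TYCLTYC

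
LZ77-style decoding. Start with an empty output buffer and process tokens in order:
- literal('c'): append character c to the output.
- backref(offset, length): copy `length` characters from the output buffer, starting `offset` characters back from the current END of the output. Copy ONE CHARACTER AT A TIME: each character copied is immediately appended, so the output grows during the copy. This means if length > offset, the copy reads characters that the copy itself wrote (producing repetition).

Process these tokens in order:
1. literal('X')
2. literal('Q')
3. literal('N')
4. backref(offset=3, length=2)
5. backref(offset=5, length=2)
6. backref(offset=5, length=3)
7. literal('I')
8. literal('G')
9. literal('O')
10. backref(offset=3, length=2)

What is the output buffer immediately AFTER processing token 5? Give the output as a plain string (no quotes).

Token 1: literal('X'). Output: "X"
Token 2: literal('Q'). Output: "XQ"
Token 3: literal('N'). Output: "XQN"
Token 4: backref(off=3, len=2). Copied 'XQ' from pos 0. Output: "XQNXQ"
Token 5: backref(off=5, len=2). Copied 'XQ' from pos 0. Output: "XQNXQXQ"

Answer: XQNXQXQ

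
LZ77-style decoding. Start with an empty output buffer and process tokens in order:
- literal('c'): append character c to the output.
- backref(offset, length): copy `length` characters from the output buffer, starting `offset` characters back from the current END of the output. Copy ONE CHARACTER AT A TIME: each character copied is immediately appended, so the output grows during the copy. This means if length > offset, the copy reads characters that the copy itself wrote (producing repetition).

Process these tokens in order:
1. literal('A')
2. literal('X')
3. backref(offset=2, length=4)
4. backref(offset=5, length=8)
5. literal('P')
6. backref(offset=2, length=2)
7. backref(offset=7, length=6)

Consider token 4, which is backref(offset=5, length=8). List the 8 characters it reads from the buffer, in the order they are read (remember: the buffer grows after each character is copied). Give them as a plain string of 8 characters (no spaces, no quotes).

Token 1: literal('A'). Output: "A"
Token 2: literal('X'). Output: "AX"
Token 3: backref(off=2, len=4) (overlapping!). Copied 'AXAX' from pos 0. Output: "AXAXAX"
Token 4: backref(off=5, len=8). Buffer before: "AXAXAX" (len 6)
  byte 1: read out[1]='X', append. Buffer now: "AXAXAXX"
  byte 2: read out[2]='A', append. Buffer now: "AXAXAXXA"
  byte 3: read out[3]='X', append. Buffer now: "AXAXAXXAX"
  byte 4: read out[4]='A', append. Buffer now: "AXAXAXXAXA"
  byte 5: read out[5]='X', append. Buffer now: "AXAXAXXAXAX"
  byte 6: read out[6]='X', append. Buffer now: "AXAXAXXAXAXX"
  byte 7: read out[7]='A', append. Buffer now: "AXAXAXXAXAXXA"
  byte 8: read out[8]='X', append. Buffer now: "AXAXAXXAXAXXAX"

Answer: XAXAXXAX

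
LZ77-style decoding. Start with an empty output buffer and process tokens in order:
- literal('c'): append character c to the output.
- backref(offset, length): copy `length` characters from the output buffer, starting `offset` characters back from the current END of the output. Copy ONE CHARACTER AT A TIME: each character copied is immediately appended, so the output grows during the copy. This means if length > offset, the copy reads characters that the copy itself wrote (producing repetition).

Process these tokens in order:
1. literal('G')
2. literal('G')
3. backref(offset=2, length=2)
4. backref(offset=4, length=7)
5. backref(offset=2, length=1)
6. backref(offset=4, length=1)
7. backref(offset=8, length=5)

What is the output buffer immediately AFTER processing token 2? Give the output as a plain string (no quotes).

Token 1: literal('G'). Output: "G"
Token 2: literal('G'). Output: "GG"

Answer: GG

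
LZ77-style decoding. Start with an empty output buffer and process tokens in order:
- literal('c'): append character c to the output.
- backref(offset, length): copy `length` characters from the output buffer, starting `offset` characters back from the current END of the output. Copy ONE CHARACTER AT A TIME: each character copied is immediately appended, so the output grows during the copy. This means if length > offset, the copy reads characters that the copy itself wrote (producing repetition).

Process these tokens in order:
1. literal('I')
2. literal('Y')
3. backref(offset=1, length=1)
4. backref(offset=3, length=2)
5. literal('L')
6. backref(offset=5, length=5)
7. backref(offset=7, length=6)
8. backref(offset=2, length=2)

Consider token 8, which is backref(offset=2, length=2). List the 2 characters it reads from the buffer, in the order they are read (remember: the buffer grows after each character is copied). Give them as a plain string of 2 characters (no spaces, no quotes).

Token 1: literal('I'). Output: "I"
Token 2: literal('Y'). Output: "IY"
Token 3: backref(off=1, len=1). Copied 'Y' from pos 1. Output: "IYY"
Token 4: backref(off=3, len=2). Copied 'IY' from pos 0. Output: "IYYIY"
Token 5: literal('L'). Output: "IYYIYL"
Token 6: backref(off=5, len=5). Copied 'YYIYL' from pos 1. Output: "IYYIYLYYIYL"
Token 7: backref(off=7, len=6). Copied 'YLYYIY' from pos 4. Output: "IYYIYLYYIYLYLYYIY"
Token 8: backref(off=2, len=2). Buffer before: "IYYIYLYYIYLYLYYIY" (len 17)
  byte 1: read out[15]='I', append. Buffer now: "IYYIYLYYIYLYLYYIYI"
  byte 2: read out[16]='Y', append. Buffer now: "IYYIYLYYIYLYLYYIYIY"

Answer: IY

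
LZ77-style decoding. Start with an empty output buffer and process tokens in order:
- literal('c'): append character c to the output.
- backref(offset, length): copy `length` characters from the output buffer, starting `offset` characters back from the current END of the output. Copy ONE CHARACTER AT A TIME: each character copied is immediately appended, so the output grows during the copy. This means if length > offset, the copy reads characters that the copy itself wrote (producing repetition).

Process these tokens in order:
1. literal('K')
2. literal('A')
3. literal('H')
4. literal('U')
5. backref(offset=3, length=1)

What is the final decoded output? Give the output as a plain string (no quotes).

Answer: KAHUA

Derivation:
Token 1: literal('K'). Output: "K"
Token 2: literal('A'). Output: "KA"
Token 3: literal('H'). Output: "KAH"
Token 4: literal('U'). Output: "KAHU"
Token 5: backref(off=3, len=1). Copied 'A' from pos 1. Output: "KAHUA"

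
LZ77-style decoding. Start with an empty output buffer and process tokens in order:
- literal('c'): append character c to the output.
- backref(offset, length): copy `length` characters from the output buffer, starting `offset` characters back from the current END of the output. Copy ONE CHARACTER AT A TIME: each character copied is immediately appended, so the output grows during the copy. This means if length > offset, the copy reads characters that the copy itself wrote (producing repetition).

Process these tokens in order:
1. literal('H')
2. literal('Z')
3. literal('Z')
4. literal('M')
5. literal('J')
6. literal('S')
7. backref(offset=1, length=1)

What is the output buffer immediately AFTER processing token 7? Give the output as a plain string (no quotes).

Token 1: literal('H'). Output: "H"
Token 2: literal('Z'). Output: "HZ"
Token 3: literal('Z'). Output: "HZZ"
Token 4: literal('M'). Output: "HZZM"
Token 5: literal('J'). Output: "HZZMJ"
Token 6: literal('S'). Output: "HZZMJS"
Token 7: backref(off=1, len=1). Copied 'S' from pos 5. Output: "HZZMJSS"

Answer: HZZMJSS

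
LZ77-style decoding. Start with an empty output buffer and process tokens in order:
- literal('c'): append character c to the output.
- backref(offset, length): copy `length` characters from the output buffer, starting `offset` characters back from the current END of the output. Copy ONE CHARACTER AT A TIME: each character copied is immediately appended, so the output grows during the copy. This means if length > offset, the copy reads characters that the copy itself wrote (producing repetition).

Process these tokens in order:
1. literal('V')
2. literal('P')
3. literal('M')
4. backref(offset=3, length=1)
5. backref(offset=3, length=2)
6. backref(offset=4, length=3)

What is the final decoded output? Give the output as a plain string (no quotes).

Token 1: literal('V'). Output: "V"
Token 2: literal('P'). Output: "VP"
Token 3: literal('M'). Output: "VPM"
Token 4: backref(off=3, len=1). Copied 'V' from pos 0. Output: "VPMV"
Token 5: backref(off=3, len=2). Copied 'PM' from pos 1. Output: "VPMVPM"
Token 6: backref(off=4, len=3). Copied 'MVP' from pos 2. Output: "VPMVPMMVP"

Answer: VPMVPMMVP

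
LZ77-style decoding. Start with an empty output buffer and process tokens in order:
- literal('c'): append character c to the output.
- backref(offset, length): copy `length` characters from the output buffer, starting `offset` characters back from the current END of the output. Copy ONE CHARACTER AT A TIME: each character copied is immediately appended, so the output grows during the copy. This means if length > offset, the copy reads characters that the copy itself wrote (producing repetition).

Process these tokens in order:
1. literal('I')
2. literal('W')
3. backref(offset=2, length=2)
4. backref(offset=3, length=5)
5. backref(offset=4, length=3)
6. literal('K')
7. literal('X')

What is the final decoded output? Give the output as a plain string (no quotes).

Answer: IWIWWIWWIIWWKX

Derivation:
Token 1: literal('I'). Output: "I"
Token 2: literal('W'). Output: "IW"
Token 3: backref(off=2, len=2). Copied 'IW' from pos 0. Output: "IWIW"
Token 4: backref(off=3, len=5) (overlapping!). Copied 'WIWWI' from pos 1. Output: "IWIWWIWWI"
Token 5: backref(off=4, len=3). Copied 'IWW' from pos 5. Output: "IWIWWIWWIIWW"
Token 6: literal('K'). Output: "IWIWWIWWIIWWK"
Token 7: literal('X'). Output: "IWIWWIWWIIWWKX"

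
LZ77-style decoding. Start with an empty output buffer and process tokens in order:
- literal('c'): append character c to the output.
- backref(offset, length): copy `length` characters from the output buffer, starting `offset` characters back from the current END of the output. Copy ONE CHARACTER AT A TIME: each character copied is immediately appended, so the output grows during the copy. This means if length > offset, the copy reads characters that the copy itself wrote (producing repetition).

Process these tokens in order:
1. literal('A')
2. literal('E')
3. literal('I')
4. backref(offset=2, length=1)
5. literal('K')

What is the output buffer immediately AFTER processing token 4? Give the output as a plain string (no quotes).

Token 1: literal('A'). Output: "A"
Token 2: literal('E'). Output: "AE"
Token 3: literal('I'). Output: "AEI"
Token 4: backref(off=2, len=1). Copied 'E' from pos 1. Output: "AEIE"

Answer: AEIE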